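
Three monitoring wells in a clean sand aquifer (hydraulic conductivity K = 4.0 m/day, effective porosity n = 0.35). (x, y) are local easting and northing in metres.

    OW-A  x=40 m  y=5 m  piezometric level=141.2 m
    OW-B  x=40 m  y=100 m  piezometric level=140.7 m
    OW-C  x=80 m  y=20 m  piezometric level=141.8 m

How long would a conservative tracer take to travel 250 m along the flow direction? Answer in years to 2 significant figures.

3.4 years

With h = a·x + b·y + c and OW-A as origin, the differences give:
  0·a + 95·b = -0.5
  40·a + 15·b = +0.6
Eliminate b (×15 and ×95, subtract): -3800·a = -64.50 → a = ∂h/∂x = +0.01697
Back-substitute: b = ∂h/∂y = -0.005263.
|∇h| = √(0.01697² + -0.005263²) = 0.01777
Seepage velocity v = K·i/n = 4.0 × 0.01777 / 0.35 = 0.2031 m/day.
t = 250 / 0.2031 = 1231 days = 3.37 years.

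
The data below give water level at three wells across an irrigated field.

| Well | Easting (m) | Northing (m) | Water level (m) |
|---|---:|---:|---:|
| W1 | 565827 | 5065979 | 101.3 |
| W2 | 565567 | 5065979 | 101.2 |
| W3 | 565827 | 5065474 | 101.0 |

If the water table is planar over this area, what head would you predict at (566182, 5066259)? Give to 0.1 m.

101.6 m

∂h/∂x = (101.2 − 101.3) / (565567 − 565827) = +0.0003846
∂h/∂y = (101.0 − 101.3) / (5065474 − 5065979) = +0.0005941
h(566182, 5066259) = 101.3 + (+0.0003846)·(355) + (+0.0005941)·(280) = 101.3 +0.137 +0.166 = 101.603 m.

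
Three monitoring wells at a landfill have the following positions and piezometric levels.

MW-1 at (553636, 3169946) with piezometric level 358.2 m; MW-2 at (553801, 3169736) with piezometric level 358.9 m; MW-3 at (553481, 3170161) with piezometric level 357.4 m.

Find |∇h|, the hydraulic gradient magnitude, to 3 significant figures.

0.0100

With h = a·x + b·y + c and MW-1 as origin, the differences give:
  165·a + (-210)·b = +0.7
  (-155)·a + 215·b = -0.8
Eliminate b (×215 and ×(-210), subtract): 2925·a = -17.50 → a = ∂h/∂x = -0.005983
Back-substitute: b = ∂h/∂y = -0.008034.
|∇h| = √(-0.005983² + -0.008034²) = 0.01002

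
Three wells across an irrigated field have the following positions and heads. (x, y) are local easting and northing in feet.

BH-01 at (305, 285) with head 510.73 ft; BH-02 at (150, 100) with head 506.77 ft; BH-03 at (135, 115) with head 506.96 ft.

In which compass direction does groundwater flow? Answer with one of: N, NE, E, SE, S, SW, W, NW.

Differences from BH-01: to BH-02 (Δx, Δy, Δh) = (-155, -185, -3.96); to BH-03 = (-170, -170, -3.77).
Determinant of the coordinate differences = (-155)·(-170) − (-170)·(-185) = -5100.
∂h/∂x = [(-3.96)·(-170) − (-3.77)·(-185)] / -5100 = +0.004755
∂h/∂y = [(-155)·(-3.77) − (-170)·(-3.96)] / -5100 = +0.01742
Flow = −∇h = (-0.004755 east, -0.01742 north), which points south.

S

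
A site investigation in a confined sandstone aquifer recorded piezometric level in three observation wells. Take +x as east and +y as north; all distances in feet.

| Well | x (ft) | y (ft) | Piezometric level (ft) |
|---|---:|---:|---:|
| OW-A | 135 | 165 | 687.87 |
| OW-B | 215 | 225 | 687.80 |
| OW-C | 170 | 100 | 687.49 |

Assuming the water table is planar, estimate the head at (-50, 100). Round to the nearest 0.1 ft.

Three-point gradient (reference OW-A): Δ to OW-B = (80, 60, -0.07), Δ to OW-C = (35, -65, -0.38).
∂h/∂x = -0.003747, ∂h/∂y = +0.003829 (det = -7300).
h(-50, 100) = 687.87 + (-0.003747)·(-185) + (+0.003829)·(-65) = 687.87 +0.693 -0.249 = 688.314 ft.

688.3 ft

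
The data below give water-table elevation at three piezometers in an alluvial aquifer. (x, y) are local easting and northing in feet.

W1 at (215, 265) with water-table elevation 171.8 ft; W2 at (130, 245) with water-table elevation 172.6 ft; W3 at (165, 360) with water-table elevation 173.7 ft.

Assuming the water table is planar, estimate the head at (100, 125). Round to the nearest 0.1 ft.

171.4 ft

Differences from W1: to W2 (Δx, Δy, Δh) = (-85, -20, +0.8); to W3 = (-50, 95, +1.9).
Solve a·Δx + b·Δy = Δh: det = (-85)·95 − (-50)·(-20) = -9075.
∂h/∂x = [(+0.8)·95 − (+1.9)·(-20)] / -9075 = -0.01256
∂h/∂y = [(-85)·(+1.9) − (-50)·(+0.8)] / -9075 = +0.01339
h(100, 125) = 171.8 + (-0.01256)·(-115) + (+0.01339)·(-140) = 171.8 +1.445 -1.874 = 171.370 ft.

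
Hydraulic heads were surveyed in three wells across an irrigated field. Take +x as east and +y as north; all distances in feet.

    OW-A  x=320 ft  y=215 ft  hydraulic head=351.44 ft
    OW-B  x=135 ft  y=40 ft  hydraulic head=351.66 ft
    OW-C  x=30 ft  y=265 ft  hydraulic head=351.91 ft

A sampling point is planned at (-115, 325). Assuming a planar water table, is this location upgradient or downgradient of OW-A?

Taking OW-A as reference: OW-B−OW-A = (-185, -175, +0.22); OW-C−OW-A = (-290, 50, +0.47).
Solve a·Δx + b·Δy = Δh: det = (-185)·50 − (-290)·(-175) = -60000.
∂h/∂x = [(+0.22)·50 − (+0.47)·(-175)] / -60000 = -0.001554
∂h/∂y = [(-185)·(+0.47) − (-290)·(+0.22)] / -60000 = +0.0003858
Head at (-115, 325) = 351.44 + (-0.001554)·(-435) + (+0.0003858)·(110) = 352.16 ft.
That is higher than the 351.44 ft at OW-A, so the point is upgradient.

upgradient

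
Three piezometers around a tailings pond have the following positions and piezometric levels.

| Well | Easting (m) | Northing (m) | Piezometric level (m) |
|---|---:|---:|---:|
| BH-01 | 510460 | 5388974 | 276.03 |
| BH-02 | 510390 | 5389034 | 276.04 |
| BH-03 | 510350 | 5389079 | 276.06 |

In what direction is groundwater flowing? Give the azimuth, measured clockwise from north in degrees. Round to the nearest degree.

217°

Differences from BH-01: to BH-02 (Δx, Δy, Δh) = (-70, 60, +0.01); to BH-03 = (-110, 105, +0.03).
Solve a·Δx + b·Δy = Δh: det = (-70)·105 − (-110)·60 = -750.
∂h/∂x = [(+0.01)·105 − (+0.03)·60] / -750 = +0.0010000
∂h/∂y = [(-70)·(+0.03) − (-110)·(+0.01)] / -750 = +0.001333
Flow direction (−∇h) has components (-0.0010000 E, -0.001333 N).
Azimuth = atan2(E, N) = atan2(-0.0010000, -0.001333) = 216.9° ≈ 217°.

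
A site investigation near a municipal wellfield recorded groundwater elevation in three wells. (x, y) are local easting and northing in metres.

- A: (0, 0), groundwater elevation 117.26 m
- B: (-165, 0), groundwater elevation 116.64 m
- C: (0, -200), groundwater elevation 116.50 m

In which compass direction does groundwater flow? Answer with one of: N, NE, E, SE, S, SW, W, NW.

SW

∂h/∂x = (116.64 − 117.26) / (-165 − 0) = +0.003758
∂h/∂y = (116.50 − 117.26) / (-200 − 0) = +0.003800
Flow = −∇h = (-0.003758 east, -0.003800 north), which points southwest.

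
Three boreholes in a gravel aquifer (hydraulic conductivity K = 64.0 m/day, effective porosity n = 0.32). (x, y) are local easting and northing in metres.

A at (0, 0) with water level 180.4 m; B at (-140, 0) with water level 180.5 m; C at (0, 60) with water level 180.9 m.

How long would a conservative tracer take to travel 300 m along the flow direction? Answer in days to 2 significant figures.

∂h/∂x = (180.5 − 180.4) / (-140 − 0) = -0.0007143
∂h/∂y = (180.9 − 180.4) / (60 − 0) = +0.008333
|∇h| = √(-0.0007143² + 0.008333²) = 0.008364
Seepage velocity v = K·i/n = 64.0 × 0.008364 / 0.32 = 1.673 m/day.
t = 300 / 1.673 = 179.3 days.

180 days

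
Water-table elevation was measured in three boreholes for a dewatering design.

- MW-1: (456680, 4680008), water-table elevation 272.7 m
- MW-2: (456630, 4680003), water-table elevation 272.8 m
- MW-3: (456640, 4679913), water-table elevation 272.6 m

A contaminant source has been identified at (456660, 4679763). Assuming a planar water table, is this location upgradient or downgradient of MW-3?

Differences from MW-1: to MW-2 (Δx, Δy, Δh) = (-50, -5, +0.1); to MW-3 = (-40, -95, -0.1).
Solve a·Δx + b·Δy = Δh: det = (-50)·(-95) − (-40)·(-5) = 4550.
∂h/∂x = [(+0.1)·(-95) − (-0.1)·(-5)] / 4550 = -0.002198
∂h/∂y = [(-50)·(-0.1) − (-40)·(+0.1)] / 4550 = +0.001978
Head at (456660, 4679763) = 272.7 + (-0.002198)·(-20) + (+0.001978)·(-245) = 272.26 m.
That is lower than the 272.6 m at MW-3, so the point is downgradient.

downgradient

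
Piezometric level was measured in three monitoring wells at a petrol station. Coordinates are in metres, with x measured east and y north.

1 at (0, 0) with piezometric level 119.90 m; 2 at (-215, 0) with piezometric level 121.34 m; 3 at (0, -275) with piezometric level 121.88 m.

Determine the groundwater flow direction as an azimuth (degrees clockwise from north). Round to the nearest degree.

043°

∂h/∂x = (121.34 − 119.90) / (-215 − 0) = -0.006698
∂h/∂y = (121.88 − 119.90) / (-275 − 0) = -0.007200
Flow direction (−∇h) has components (+0.006698 E, +0.007200 N).
Azimuth = atan2(E, N) = atan2(+0.006698, +0.007200) = 42.9° ≈ 043°.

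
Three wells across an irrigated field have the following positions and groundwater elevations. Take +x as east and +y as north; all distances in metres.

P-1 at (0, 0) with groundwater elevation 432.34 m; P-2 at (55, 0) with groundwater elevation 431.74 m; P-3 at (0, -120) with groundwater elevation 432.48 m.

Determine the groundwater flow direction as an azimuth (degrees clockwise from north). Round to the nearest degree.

084°

∂h/∂x = (431.74 − 432.34) / (55 − 0) = -0.01091
∂h/∂y = (432.48 − 432.34) / (-120 − 0) = -0.001167
Flow direction (−∇h) has components (+0.01091 E, +0.001167 N).
Azimuth = atan2(E, N) = atan2(+0.01091, +0.001167) = 83.9° ≈ 084°.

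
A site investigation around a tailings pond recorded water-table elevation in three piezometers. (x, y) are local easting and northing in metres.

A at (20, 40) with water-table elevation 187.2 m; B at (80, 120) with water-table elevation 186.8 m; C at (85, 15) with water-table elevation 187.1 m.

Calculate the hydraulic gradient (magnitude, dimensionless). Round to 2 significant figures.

0.0040

Differences from A: to B (Δx, Δy, Δh) = (60, 80, -0.4); to C = (65, -25, -0.1).
Determinant of the coordinate differences = 60·(-25) − 65·80 = -6700.
∂h/∂x = [(-0.4)·(-25) − (-0.1)·80] / -6700 = -0.002687
∂h/∂y = [60·(-0.1) − 65·(-0.4)] / -6700 = -0.002985
|∇h| = √(-0.002687² + -0.002985²) = 0.004016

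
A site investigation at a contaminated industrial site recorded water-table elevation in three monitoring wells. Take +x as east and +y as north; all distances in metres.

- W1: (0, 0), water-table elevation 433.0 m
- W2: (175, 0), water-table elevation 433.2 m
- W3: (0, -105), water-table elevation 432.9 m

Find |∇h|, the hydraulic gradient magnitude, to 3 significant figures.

0.00149

∂h/∂x = (433.2 − 433.0) / (175 − 0) = +0.001143
∂h/∂y = (432.9 − 433.0) / (-105 − 0) = +0.0009524
|∇h| = √(0.001143² + 0.0009524²) = 0.001488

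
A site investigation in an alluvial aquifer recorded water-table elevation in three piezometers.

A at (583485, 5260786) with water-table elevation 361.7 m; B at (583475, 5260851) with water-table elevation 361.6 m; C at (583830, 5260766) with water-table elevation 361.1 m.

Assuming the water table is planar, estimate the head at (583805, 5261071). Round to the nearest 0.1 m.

Differences from A: to B (Δx, Δy, Δh) = (-10, 65, -0.1); to C = (345, -20, -0.6).
Determinant of the coordinate differences = (-10)·(-20) − 345·65 = -22225.
∂h/∂x = [(-0.1)·(-20) − (-0.6)·65] / -22225 = -0.001845
∂h/∂y = [(-10)·(-0.6) − 345·(-0.1)] / -22225 = -0.001822
h(583805, 5261071) = 361.7 + (-0.001845)·(320) + (-0.001822)·(285) = 361.7 -0.590 -0.519 = 360.590 m.

360.6 m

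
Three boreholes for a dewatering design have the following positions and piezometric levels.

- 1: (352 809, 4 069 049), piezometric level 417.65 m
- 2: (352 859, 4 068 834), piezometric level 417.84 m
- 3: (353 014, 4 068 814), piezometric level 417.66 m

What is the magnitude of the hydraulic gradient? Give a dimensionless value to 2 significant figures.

With h = a·x + b·y + c and 1 as origin, the differences give:
  50·a + (-215)·b = +0.19
  205·a + (-235)·b = +0.01
Eliminate b (×(-235) and ×(-215), subtract): 32325·a = -42.500 → a = ∂h/∂x = -0.001315
Back-substitute: b = ∂h/∂y = -0.001189.
|∇h| = √(-0.001315² + -0.001189²) = 0.001773

0.0018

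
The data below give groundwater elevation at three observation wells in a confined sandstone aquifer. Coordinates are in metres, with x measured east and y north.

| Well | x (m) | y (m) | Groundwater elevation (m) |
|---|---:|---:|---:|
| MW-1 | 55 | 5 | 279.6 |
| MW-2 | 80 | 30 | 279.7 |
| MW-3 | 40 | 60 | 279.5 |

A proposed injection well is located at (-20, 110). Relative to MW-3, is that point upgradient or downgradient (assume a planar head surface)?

Taking MW-1 as reference: MW-2−MW-1 = (25, 25, +0.1); MW-3−MW-1 = (-15, 55, -0.1).
Solve a·Δx + b·Δy = Δh: det = 25·55 − (-15)·25 = 1750.
∂h/∂x = [(+0.1)·55 − (-0.1)·25] / 1750 = +0.004571
∂h/∂y = [25·(-0.1) − (-15)·(+0.1)] / 1750 = -0.0005714
Head at (-20, 110) = 279.6 + (+0.004571)·(-75) + (-0.0005714)·(105) = 279.20 m.
That is lower than the 279.5 m at MW-3, so the point is downgradient.

downgradient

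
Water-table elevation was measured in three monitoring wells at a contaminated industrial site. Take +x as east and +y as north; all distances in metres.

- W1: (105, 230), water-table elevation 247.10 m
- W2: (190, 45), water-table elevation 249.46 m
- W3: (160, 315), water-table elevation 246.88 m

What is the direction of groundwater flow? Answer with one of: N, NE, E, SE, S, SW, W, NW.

Differences from W1: to W2 (Δx, Δy, Δh) = (85, -185, +2.36); to W3 = (55, 85, -0.22).
Determinant of the coordinate differences = 85·85 − 55·(-185) = 17400.
∂h/∂x = [(+2.36)·85 − (-0.22)·(-185)] / 17400 = +0.009190
∂h/∂y = [85·(-0.22) − 55·(+2.36)] / 17400 = -0.008534
Flow = −∇h = (-0.009190 east, +0.008534 north), which points northwest.

NW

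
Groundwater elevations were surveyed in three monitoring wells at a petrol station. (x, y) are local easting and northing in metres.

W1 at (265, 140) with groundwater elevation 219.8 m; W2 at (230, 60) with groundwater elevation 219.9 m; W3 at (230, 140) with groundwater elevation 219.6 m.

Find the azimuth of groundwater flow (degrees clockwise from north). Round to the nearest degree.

303°

With h = a·x + b·y + c and W1 as origin, the differences give:
  (-35)·a + (-80)·b = +0.1
  (-35)·a + 0·b = -0.2
Eliminate b (×0 and ×(-80), subtract): -2800·a = -16.00 → a = ∂h/∂x = +0.005714
Back-substitute: b = ∂h/∂y = -0.003750.
Flow direction (−∇h) has components (-0.005714 E, +0.003750 N).
Azimuth = atan2(E, N) = atan2(-0.005714, +0.003750) = 303.3° ≈ 303°.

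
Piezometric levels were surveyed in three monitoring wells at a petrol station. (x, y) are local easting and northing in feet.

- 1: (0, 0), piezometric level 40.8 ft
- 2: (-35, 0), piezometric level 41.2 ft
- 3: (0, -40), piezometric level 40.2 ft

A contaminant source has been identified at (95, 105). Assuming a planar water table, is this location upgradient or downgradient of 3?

upgradient

∂h/∂x = (41.2 − 40.8) / (-35 − 0) = -0.01143
∂h/∂y = (40.2 − 40.8) / (-40 − 0) = +0.01500
Head at (95, 105) = 40.8 + (-0.01143)·(95) + (+0.01500)·(105) = 41.29 ft.
That is higher than the 40.2 ft at 3, so the point is upgradient.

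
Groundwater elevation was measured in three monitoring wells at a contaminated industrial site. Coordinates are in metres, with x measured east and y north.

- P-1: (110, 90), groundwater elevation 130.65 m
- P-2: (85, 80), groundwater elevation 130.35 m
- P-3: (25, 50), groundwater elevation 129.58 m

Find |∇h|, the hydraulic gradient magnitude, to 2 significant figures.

0.012

Differences from P-1: to P-2 (Δx, Δy, Δh) = (-25, -10, -0.30); to P-3 = (-85, -40, -1.07).
Determinant of the coordinate differences = (-25)·(-40) − (-85)·(-10) = 150.
∂h/∂x = [(-0.30)·(-40) − (-1.07)·(-10)] / 150 = +0.008667
∂h/∂y = [(-25)·(-1.07) − (-85)·(-0.30)] / 150 = +0.008333
|∇h| = √(0.008667² + 0.008333²) = 0.01202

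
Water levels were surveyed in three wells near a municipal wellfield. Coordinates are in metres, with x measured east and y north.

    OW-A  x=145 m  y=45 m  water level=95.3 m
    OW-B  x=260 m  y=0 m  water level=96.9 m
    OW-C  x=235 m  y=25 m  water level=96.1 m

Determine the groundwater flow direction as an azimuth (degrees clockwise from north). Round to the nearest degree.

356°

Differences from OW-A: to OW-B (Δx, Δy, Δh) = (115, -45, +1.6); to OW-C = (90, -20, +0.8).
Determinant of the coordinate differences = 115·(-20) − 90·(-45) = 1750.
∂h/∂x = [(+1.6)·(-20) − (+0.8)·(-45)] / 1750 = +0.002286
∂h/∂y = [115·(+0.8) − 90·(+1.6)] / 1750 = -0.02971
Flow direction (−∇h) has components (-0.002286 E, +0.02971 N).
Azimuth = atan2(E, N) = atan2(-0.002286, +0.02971) = 355.6° ≈ 356°.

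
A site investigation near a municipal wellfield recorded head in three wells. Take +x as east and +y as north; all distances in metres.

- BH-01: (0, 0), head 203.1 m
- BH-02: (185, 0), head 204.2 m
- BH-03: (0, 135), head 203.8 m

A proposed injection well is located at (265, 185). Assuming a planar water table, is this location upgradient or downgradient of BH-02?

∂h/∂x = (204.2 − 203.1) / (185 − 0) = +0.005946
∂h/∂y = (203.8 − 203.1) / (135 − 0) = +0.005185
Head at (265, 185) = 203.1 + (+0.005946)·(265) + (+0.005185)·(185) = 205.63 m.
That is higher than the 204.2 m at BH-02, so the point is upgradient.

upgradient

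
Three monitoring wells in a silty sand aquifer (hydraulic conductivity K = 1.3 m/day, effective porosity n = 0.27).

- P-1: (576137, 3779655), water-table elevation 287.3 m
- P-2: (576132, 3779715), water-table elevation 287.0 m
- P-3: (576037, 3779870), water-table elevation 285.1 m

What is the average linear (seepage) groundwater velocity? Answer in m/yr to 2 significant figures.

Differences from P-1: to P-2 (Δx, Δy, Δh) = (-5, 60, -0.3); to P-3 = (-100, 215, -2.2).
Determinant of the coordinate differences = (-5)·215 − (-100)·60 = 4925.
∂h/∂x = [(-0.3)·215 − (-2.2)·60] / 4925 = +0.01371
∂h/∂y = [(-5)·(-2.2) − (-100)·(-0.3)] / 4925 = -0.003858
|∇h| = √(0.01371² + -0.003858²) = 0.01424
Seepage velocity v = K·i/n = 1.3 × 0.01424 / 0.27 = 0.06856 m/day = 25.04 m/yr.

25 m/yr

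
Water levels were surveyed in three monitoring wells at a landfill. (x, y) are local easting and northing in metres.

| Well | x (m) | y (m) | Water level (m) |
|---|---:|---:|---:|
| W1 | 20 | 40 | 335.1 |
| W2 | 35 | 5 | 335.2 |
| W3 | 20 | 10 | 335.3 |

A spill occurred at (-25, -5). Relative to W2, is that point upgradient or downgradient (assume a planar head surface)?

upgradient

With h = a·x + b·y + c and W1 as origin, the differences give:
  15·a + (-35)·b = +0.1
  0·a + (-30)·b = +0.2
Eliminate b (×(-30) and ×(-35), subtract): -450·a = 4.00 → a = ∂h/∂x = -0.008889
Back-substitute: b = ∂h/∂y = -0.006667.
Head at (-25, -5) = 335.1 + (-0.008889)·(-45) + (-0.006667)·(-45) = 335.80 m.
That is higher than the 335.2 m at W2, so the point is upgradient.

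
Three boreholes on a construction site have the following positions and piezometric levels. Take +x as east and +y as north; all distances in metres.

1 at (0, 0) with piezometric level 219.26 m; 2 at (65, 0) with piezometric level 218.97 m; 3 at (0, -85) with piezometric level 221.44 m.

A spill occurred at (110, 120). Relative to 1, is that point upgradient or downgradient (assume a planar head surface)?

∂h/∂x = (218.97 − 219.26) / (65 − 0) = -0.004462
∂h/∂y = (221.44 − 219.26) / (-85 − 0) = -0.02565
Head at (110, 120) = 219.26 + (-0.004462)·(110) + (-0.02565)·(120) = 215.69 m.
That is lower than the 219.26 m at 1, so the point is downgradient.

downgradient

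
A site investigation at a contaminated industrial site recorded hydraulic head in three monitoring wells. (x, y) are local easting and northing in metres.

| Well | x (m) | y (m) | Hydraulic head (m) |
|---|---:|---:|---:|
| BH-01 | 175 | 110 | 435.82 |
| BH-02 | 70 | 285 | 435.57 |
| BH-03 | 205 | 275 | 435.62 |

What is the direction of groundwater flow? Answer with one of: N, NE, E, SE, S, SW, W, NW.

N

Differences from BH-01: to BH-02 (Δx, Δy, Δh) = (-105, 175, -0.25); to BH-03 = (30, 165, -0.20).
Solve a·Δx + b·Δy = Δh: det = (-105)·165 − 30·175 = -22575.
∂h/∂x = [(-0.25)·165 − (-0.20)·175] / -22575 = +0.0002769
∂h/∂y = [(-105)·(-0.20) − 30·(-0.25)] / -22575 = -0.001262
Flow = −∇h = (-0.0002769 east, +0.001262 north), which points north.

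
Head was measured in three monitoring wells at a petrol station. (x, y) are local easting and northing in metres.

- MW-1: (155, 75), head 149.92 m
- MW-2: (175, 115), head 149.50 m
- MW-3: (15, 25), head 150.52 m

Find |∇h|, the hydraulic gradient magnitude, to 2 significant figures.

0.010

Taking MW-1 as reference: MW-2−MW-1 = (20, 40, -0.42); MW-3−MW-1 = (-140, -50, +0.60).
Solve a·Δx + b·Δy = Δh: det = 20·(-50) − (-140)·40 = 4600.
∂h/∂x = [(-0.42)·(-50) − (+0.60)·40] / 4600 = -0.0006522
∂h/∂y = [20·(+0.60) − (-140)·(-0.42)] / 4600 = -0.01017
|∇h| = √(-0.0006522² + -0.01017²) = 0.01019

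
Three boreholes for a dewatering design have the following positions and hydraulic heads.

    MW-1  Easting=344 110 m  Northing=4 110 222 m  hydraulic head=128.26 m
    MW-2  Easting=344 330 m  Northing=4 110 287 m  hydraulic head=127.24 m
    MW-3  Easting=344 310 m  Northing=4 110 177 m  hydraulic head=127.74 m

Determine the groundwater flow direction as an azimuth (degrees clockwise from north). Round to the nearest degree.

Taking MW-1 as reference: MW-2−MW-1 = (220, 65, -1.02); MW-3−MW-1 = (200, -45, -0.52).
Determinant of the coordinate differences = 220·(-45) − 200·65 = -22900.
∂h/∂x = [(-1.02)·(-45) − (-0.52)·65] / -22900 = -0.003480
∂h/∂y = [220·(-0.52) − 200·(-1.02)] / -22900 = -0.003913
Flow direction (−∇h) has components (+0.003480 E, +0.003913 N).
Azimuth = atan2(E, N) = atan2(+0.003480, +0.003913) = 41.7° ≈ 042°.

042°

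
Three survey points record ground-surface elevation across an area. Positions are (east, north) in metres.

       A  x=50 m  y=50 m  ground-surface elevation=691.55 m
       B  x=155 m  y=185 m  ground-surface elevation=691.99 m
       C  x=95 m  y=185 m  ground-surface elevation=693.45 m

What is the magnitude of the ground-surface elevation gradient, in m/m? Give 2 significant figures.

Three-point gradient (reference A): Δ to B = (105, 135, +0.44), Δ to C = (45, 135, +1.90).
∂z/∂x = -0.02433, ∂z/∂y = +0.02219 (det = 8100).
|∇f| = √(-0.02433² + 0.02219²) = 0.03293 m/m

0.033 m/m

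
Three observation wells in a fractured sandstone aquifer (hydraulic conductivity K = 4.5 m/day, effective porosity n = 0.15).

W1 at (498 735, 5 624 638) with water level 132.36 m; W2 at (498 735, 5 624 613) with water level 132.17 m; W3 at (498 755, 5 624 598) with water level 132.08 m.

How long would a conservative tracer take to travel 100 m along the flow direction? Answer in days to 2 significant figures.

Differences from W1: to W2 (Δx, Δy, Δh) = (0, -25, -0.19); to W3 = (20, -40, -0.28).
Solve a·Δx + b·Δy = Δh: det = 0·(-40) − 20·(-25) = 500.
∂h/∂x = [(-0.19)·(-40) − (-0.28)·(-25)] / 500 = +0.001200
∂h/∂y = [0·(-0.28) − 20·(-0.19)] / 500 = +0.007600
|∇h| = √(0.001200² + 0.007600²) = 0.007694
Seepage velocity v = K·i/n = 4.5 × 0.007694 / 0.15 = 0.2308 m/day.
t = 100 / 0.2308 = 433.3 days.

430 days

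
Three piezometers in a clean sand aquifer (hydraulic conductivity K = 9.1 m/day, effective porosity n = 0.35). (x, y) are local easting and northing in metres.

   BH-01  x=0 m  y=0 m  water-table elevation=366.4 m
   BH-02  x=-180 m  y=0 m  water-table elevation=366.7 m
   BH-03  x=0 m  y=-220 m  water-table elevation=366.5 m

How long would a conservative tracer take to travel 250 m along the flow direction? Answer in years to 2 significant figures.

∂h/∂x = (366.7 − 366.4) / (-180 − 0) = -0.001667
∂h/∂y = (366.5 − 366.4) / (-220 − 0) = -0.0004545
|∇h| = √(-0.001667² + -0.0004545²) = 0.001728
Seepage velocity v = K·i/n = 9.1 × 0.001728 / 0.35 = 0.04493 m/day.
t = 250 / 0.04493 = 5564 days = 15.2 years.

15 years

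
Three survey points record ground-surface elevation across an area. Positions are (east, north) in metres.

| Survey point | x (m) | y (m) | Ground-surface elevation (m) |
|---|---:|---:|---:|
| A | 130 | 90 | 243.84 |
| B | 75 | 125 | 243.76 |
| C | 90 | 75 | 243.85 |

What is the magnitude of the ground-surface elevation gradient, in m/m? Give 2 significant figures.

Differences from A: to B (Δx, Δy, Δh) = (-55, 35, -0.08); to C = (-40, -15, +0.01).
Solve a·Δx + b·Δy = Δz: det = (-55)·(-15) − (-40)·35 = 2225.
∂z/∂x = [(-0.08)·(-15) − (+0.01)·35] / 2225 = +0.0003820
∂z/∂y = [(-55)·(+0.01) − (-40)·(-0.08)] / 2225 = -0.001685
|∇f| = √(0.0003820² + -0.001685²) = 0.001728 m/m

0.0017 m/m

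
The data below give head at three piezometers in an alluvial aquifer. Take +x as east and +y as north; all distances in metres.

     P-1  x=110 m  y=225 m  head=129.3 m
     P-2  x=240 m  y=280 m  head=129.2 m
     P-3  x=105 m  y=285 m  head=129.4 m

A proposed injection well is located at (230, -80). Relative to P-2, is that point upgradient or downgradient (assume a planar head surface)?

Taking P-1 as reference: P-2−P-1 = (130, 55, -0.1); P-3−P-1 = (-5, 60, +0.1).
Determinant of the coordinate differences = 130·60 − (-5)·55 = 8075.
∂h/∂x = [(-0.1)·60 − (+0.1)·55] / 8075 = -0.001424
∂h/∂y = [130·(+0.1) − (-5)·(-0.1)] / 8075 = +0.001548
Head at (230, -80) = 129.3 + (-0.001424)·(120) + (+0.001548)·(-305) = 128.66 m.
That is lower than the 129.2 m at P-2, so the point is downgradient.

downgradient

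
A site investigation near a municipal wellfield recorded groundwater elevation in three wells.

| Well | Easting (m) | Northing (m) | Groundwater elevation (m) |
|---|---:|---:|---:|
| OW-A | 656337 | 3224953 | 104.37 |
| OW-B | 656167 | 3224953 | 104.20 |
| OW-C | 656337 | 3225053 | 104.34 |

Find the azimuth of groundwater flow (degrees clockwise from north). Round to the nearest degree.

287°

∂h/∂x = (104.20 − 104.37) / (656167 − 656337) = +0.001000
∂h/∂y = (104.34 − 104.37) / (3225053 − 3224953) = -0.0003000
Flow direction (−∇h) has components (-0.001000 E, +0.0003000 N).
Azimuth = atan2(E, N) = atan2(-0.001000, +0.0003000) = 286.7° ≈ 287°.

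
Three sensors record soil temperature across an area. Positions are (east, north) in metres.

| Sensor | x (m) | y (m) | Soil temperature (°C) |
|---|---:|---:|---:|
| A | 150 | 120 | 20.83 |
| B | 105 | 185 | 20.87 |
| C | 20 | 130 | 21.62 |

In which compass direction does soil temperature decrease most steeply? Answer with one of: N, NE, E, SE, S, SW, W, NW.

Differences from A: to B (Δx, Δy, Δh) = (-45, 65, +0.04); to C = (-130, 10, +0.79).
Solve a·Δx + b·Δy = ΔT: det = (-45)·10 − (-130)·65 = 8000.
∂T/∂x = [(+0.04)·10 − (+0.79)·65] / 8000 = -0.006369
∂T/∂y = [(-45)·(+0.79) − (-130)·(+0.04)] / 8000 = -0.003794
Steepest decrease is along −∇f = (+0.006369 E, +0.003794 N) → northeast.

NE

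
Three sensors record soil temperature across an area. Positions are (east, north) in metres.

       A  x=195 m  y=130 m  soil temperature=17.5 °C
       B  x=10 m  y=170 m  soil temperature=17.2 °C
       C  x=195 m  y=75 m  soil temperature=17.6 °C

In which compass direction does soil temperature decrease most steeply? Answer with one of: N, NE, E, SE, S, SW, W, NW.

Three-point gradient (reference A): Δ to B = (-185, 40, -0.3), Δ to C = (0, -55, +0.1).
∂T/∂x = +0.001229, ∂T/∂y = -0.001818 (det = 10175).
Steepest decrease is along −∇f = (-0.001229 E, +0.001818 N) → northwest.

NW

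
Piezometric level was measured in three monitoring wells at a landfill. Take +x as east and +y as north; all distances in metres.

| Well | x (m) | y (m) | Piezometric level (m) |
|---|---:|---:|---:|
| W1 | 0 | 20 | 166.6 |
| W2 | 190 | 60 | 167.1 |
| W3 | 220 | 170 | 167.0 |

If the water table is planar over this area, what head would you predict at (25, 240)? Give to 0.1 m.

With h = a·x + b·y + c and W1 as origin, the differences give:
  190·a + 40·b = +0.5
  220·a + 150·b = +0.4
Eliminate b (×150 and ×40, subtract): 19700·a = 59.00 → a = ∂h/∂x = +0.002995
Back-substitute: b = ∂h/∂y = -0.001726.
h(25, 240) = 166.6 + (+0.002995)·(25) + (-0.001726)·(220) = 166.6 +0.075 -0.380 = 166.295 m.

166.3 m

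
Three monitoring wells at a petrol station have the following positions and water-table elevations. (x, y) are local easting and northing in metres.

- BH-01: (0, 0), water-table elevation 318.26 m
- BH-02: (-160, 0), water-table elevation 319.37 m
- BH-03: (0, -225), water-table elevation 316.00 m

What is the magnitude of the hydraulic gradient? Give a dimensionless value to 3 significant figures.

0.0122

∂h/∂x = (319.37 − 318.26) / (-160 − 0) = -0.006938
∂h/∂y = (316.00 − 318.26) / (-225 − 0) = +0.01004
|∇h| = √(-0.006938² + 0.01004²) = 0.0122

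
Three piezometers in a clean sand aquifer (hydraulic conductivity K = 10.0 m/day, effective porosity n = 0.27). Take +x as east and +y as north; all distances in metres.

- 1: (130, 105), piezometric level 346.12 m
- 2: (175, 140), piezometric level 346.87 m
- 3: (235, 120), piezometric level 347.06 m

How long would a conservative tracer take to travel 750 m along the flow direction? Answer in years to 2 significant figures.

Taking 1 as reference: 2−1 = (45, 35, +0.75); 3−1 = (105, 15, +0.94).
Solve a·Δx + b·Δy = Δh: det = 45·15 − 105·35 = -3000.
∂h/∂x = [(+0.75)·15 − (+0.94)·35] / -3000 = +0.007217
∂h/∂y = [45·(+0.94) − 105·(+0.75)] / -3000 = +0.01215
|∇h| = √(0.007217² + 0.01215²) = 0.01413
Seepage velocity v = K·i/n = 10.0 × 0.01413 / 0.27 = 0.5233 m/day.
t = 750 / 0.5233 = 1433 days = 3.92 years.

3.9 years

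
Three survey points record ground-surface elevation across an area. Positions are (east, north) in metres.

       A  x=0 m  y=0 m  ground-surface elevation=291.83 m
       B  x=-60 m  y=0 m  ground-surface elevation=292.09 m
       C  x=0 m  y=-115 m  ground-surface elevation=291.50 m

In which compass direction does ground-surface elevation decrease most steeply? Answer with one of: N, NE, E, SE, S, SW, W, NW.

∂z/∂x = (292.09 − 291.83) / (-60 − 0) = -0.004333
∂z/∂y = (291.50 − 291.83) / (-115 − 0) = +0.002870
Steepest decrease is along −∇f = (+0.004333 E, -0.002870 N) → southeast.

SE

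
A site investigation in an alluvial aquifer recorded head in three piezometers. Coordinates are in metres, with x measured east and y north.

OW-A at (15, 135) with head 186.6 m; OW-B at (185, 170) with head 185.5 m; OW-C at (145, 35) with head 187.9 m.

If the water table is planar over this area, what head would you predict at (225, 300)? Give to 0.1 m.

183.2 m

With h = a·x + b·y + c and OW-A as origin, the differences give:
  170·a + 35·b = -1.1
  130·a + (-100)·b = +1.3
Eliminate b (×(-100) and ×35, subtract): -21550·a = 64.50 → a = ∂h/∂x = -0.002993
Back-substitute: b = ∂h/∂y = -0.01689.
h(225, 300) = 186.6 + (-0.002993)·(210) + (-0.01689)·(165) = 186.6 -0.629 -2.787 = 183.184 m.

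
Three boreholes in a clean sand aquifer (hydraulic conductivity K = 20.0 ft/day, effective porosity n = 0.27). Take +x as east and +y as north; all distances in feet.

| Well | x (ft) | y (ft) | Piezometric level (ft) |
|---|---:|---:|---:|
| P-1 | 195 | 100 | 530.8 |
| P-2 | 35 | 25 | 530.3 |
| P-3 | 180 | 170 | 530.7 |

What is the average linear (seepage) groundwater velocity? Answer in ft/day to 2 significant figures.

Taking P-1 as reference: P-2−P-1 = (-160, -75, -0.5); P-3−P-1 = (-15, 70, -0.1).
Determinant of the coordinate differences = (-160)·70 − (-15)·(-75) = -12325.
∂h/∂x = [(-0.5)·70 − (-0.1)·(-75)] / -12325 = +0.003448
∂h/∂y = [(-160)·(-0.1) − (-15)·(-0.5)] / -12325 = -0.0006897
|∇h| = √(0.003448² + -0.0006897²) = 0.003516
Seepage velocity v = K·i/n = 20.0 × 0.003516 / 0.27 = 0.2604 ft/day.

0.26 ft/day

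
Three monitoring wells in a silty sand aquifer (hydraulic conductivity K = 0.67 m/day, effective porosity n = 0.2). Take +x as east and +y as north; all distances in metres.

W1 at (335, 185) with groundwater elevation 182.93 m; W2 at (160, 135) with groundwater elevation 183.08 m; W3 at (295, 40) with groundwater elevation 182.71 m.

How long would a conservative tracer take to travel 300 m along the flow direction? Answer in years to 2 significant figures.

Differences from W1: to W2 (Δx, Δy, Δh) = (-175, -50, +0.15); to W3 = (-40, -145, -0.22).
Determinant of the coordinate differences = (-175)·(-145) − (-40)·(-50) = 23375.
∂h/∂x = [(+0.15)·(-145) − (-0.22)·(-50)] / 23375 = -0.001401
∂h/∂y = [(-175)·(-0.22) − (-40)·(+0.15)] / 23375 = +0.001904
|∇h| = √(-0.001401² + 0.001904²) = 0.002364
Seepage velocity v = K·i/n = 0.67 × 0.002364 / 0.2 = 0.007919 m/day.
t = 300 / 0.007919 = 3.788e+04 days = 104 years.

100 years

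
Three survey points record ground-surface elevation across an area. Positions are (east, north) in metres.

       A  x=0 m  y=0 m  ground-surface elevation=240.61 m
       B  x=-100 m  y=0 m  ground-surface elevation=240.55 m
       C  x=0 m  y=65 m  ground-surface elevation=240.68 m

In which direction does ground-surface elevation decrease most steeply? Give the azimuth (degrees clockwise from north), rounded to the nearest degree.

209°

∂z/∂x = (240.55 − 240.61) / (-100 − 0) = +0.0006000
∂z/∂y = (240.68 − 240.61) / (65 − 0) = +0.001077
Steepest decrease is along −∇f: components (-0.0006000 E, -0.001077 N).
Azimuth = atan2(-0.0006000, -0.001077) = 209.1° ≈ 209°.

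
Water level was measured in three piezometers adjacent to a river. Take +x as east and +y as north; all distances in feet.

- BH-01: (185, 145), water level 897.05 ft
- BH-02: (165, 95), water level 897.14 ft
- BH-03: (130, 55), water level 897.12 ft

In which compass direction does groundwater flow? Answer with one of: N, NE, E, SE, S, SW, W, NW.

Three-point gradient (reference BH-01): Δ to BH-02 = (-20, -50, +0.09), Δ to BH-03 = (-55, -90, +0.07).
∂h/∂x = +0.004842, ∂h/∂y = -0.003737 (det = -950).
Flow = −∇h = (-0.004842 east, +0.003737 north), which points northwest.

NW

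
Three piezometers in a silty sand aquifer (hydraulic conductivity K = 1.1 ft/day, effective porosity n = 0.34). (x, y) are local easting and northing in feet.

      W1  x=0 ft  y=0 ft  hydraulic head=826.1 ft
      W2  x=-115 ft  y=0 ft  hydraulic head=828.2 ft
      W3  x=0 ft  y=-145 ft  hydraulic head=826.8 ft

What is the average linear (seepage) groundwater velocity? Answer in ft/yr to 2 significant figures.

∂h/∂x = (828.2 − 826.1) / (-115 − 0) = -0.01826
∂h/∂y = (826.8 − 826.1) / (-145 − 0) = -0.004828
|∇h| = √(-0.01826² + -0.004828²) = 0.01889
Seepage velocity v = K·i/n = 1.1 × 0.01889 / 0.34 = 0.06111 ft/day = 22.32 ft/yr.

22 ft/yr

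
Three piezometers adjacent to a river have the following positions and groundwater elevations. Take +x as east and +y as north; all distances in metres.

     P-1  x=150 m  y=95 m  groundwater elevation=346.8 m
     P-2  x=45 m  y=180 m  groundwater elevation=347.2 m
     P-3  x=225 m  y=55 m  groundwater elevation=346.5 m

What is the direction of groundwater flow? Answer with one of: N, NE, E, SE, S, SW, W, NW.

Taking P-1 as reference: P-2−P-1 = (-105, 85, +0.4); P-3−P-1 = (75, -40, -0.3).
Determinant of the coordinate differences = (-105)·(-40) − 75·85 = -2175.
∂h/∂x = [(+0.4)·(-40) − (-0.3)·85] / -2175 = -0.004368
∂h/∂y = [(-105)·(-0.3) − 75·(+0.4)] / -2175 = -0.0006897
Flow = −∇h = (+0.004368 east, +0.0006897 north), which points east.

E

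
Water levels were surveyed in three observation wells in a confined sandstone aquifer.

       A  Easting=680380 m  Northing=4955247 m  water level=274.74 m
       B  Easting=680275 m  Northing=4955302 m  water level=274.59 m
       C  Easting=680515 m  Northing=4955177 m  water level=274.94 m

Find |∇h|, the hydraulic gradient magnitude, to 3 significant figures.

Differences from A: to B (Δx, Δy, Δh) = (-105, 55, -0.15); to C = (135, -70, +0.20).
Solve a·Δx + b·Δy = Δh: det = (-105)·(-70) − 135·55 = -75.
∂h/∂x = [(-0.15)·(-70) − (+0.20)·55] / -75 = +0.006667
∂h/∂y = [(-105)·(+0.20) − 135·(-0.15)] / -75 = +0.010000
|∇h| = √(0.006667² + 0.010000²) = 0.01202

0.0120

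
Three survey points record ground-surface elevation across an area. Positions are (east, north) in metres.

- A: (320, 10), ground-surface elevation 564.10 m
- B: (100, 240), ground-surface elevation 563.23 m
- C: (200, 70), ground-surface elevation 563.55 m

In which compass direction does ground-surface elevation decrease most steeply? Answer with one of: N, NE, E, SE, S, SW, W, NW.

Differences from A: to B (Δx, Δy, Δh) = (-220, 230, -0.87); to C = (-120, 60, -0.55).
Determinant of the coordinate differences = (-220)·60 − (-120)·230 = 14400.
∂z/∂x = [(-0.87)·60 − (-0.55)·230] / 14400 = +0.005160
∂z/∂y = [(-220)·(-0.55) − (-120)·(-0.87)] / 14400 = +0.001153
Steepest decrease is along −∇f = (-0.005160 E, -0.001153 N) → west.

W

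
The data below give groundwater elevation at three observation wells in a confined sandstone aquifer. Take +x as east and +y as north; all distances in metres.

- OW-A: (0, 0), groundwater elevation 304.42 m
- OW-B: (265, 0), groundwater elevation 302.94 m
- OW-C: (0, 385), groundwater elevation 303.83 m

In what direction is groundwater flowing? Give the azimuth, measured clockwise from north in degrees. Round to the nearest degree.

∂h/∂x = (302.94 − 304.42) / (265 − 0) = -0.005585
∂h/∂y = (303.83 − 304.42) / (385 − 0) = -0.001532
Flow direction (−∇h) has components (+0.005585 E, +0.001532 N).
Azimuth = atan2(E, N) = atan2(+0.005585, +0.001532) = 74.7° ≈ 075°.

075°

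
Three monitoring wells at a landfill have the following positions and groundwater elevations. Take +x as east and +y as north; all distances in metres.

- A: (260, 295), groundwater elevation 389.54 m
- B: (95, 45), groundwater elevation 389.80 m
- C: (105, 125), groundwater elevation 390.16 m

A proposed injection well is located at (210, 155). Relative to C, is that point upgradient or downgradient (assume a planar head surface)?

downgradient

Taking A as reference: B−A = (-165, -250, +0.26); C−A = (-155, -170, +0.62).
Solve a·Δx + b·Δy = Δh: det = (-165)·(-170) − (-155)·(-250) = -10700.
∂h/∂x = [(+0.26)·(-170) − (+0.62)·(-250)] / -10700 = -0.01036
∂h/∂y = [(-165)·(+0.62) − (-155)·(+0.26)] / -10700 = +0.005794
Head at (210, 155) = 389.54 + (-0.01036)·(-50) + (+0.005794)·(-140) = 389.25 m.
That is lower than the 390.16 m at C, so the point is downgradient.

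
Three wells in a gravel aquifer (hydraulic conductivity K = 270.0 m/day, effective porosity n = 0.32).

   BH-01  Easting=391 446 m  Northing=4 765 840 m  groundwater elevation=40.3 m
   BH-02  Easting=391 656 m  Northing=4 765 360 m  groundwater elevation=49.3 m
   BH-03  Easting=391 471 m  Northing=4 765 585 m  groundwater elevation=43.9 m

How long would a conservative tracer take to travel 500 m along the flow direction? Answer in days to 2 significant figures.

Differences from BH-01: to BH-02 (Δx, Δy, Δh) = (210, -480, +9.0); to BH-03 = (25, -255, +3.6).
Determinant of the coordinate differences = 210·(-255) − 25·(-480) = -41550.
∂h/∂x = [(+9.0)·(-255) − (+3.6)·(-480)] / -41550 = +0.01365
∂h/∂y = [210·(+3.6) − 25·(+9.0)] / -41550 = -0.01278
|∇h| = √(0.01365² + -0.01278²) = 0.0187
Seepage velocity v = K·i/n = 270.0 × 0.0187 / 0.32 = 15.78 m/day.
t = 500 / 15.78 = 31.69 days.

32 days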